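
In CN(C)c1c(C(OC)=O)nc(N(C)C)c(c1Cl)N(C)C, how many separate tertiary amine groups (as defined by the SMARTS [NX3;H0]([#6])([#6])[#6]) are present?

3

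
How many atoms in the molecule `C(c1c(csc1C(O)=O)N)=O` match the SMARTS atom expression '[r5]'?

Check the 11 heavy atoms by environment: 1× s (aromatic, in 5-ring) → match; 4× c (aromatic, in 5-ring) → match; 1× N (acyclic) → no; 2× C (acyclic) → no; 3× O (acyclic) → no.
Summing the matching environments: 1 + 4 = 5 matching atoms.

5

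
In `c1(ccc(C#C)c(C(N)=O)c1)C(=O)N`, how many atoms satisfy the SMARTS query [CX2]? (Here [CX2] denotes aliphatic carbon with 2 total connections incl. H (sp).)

2

Check the 14 heavy atoms by environment: 6× c (aromatic, X3) → no; 2× C (X2) → match; 2× C (X3) → no; 2× O (X1) → no; 2× N (X3) → no.
That gives 2 matching atoms.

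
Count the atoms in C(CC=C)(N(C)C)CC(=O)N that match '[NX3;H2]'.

The query [NX3;H2] means: aliphatic N with 3 total connections, two of them H — an -NH2 nitrogen (amine or amide).
Check the 11 heavy atoms by environment: 2× C (H2, X4) → no; 1× C (H1, X4) → no; 1× N (H0, X3) → no; 2× C (H3, X4) → no; 1× C (H1, X3) → no; 1× C (H2, X3) → no; 1× C (H0, X3) → no; 1× O (H0, X1) → no; 1× N (H2, X3) → match.
That gives 1 matching atom.

1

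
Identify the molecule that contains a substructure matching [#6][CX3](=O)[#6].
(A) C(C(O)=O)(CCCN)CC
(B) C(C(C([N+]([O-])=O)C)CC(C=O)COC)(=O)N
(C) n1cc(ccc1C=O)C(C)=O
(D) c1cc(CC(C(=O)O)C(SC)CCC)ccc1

C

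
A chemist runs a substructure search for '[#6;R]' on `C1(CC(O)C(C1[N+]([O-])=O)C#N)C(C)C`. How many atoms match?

5

The query [#6;R] means: carbon that is part of a ring.
Check the 14 heavy atoms by environment: 5× C (in 5-ring) → match; 2× O (acyclic) → no; 4× C (acyclic) → no; 1× N (acyclic) → no; 1× N (charge +1, acyclic) → no; 1× O (charge -1, acyclic) → no.
That gives 5 matching atoms.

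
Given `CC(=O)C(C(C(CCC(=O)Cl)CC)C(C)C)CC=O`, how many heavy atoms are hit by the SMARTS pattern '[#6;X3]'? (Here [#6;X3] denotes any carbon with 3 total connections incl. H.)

3

The query [#6;X3] means: any carbon (aromatic or not) with three total connections.
Check the 19 heavy atoms by environment: 12× C (X4) → no; 3× C (X3) → match; 3× O (X1) → no; 1× Cl (X1) → no.
That gives 3 matching atoms.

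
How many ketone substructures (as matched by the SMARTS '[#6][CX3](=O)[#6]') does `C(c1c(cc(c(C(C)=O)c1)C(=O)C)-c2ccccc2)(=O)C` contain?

3

[#6][CX3](=O)[#6] is the SMARTS for a ketone: a carbonyl carbon (no H) flanked by two carbons.
The molecule carries 3 separate instances of an acetyl/ketone group (-C(=O)CH3) meeting every constraint; each maps to a distinct set of atoms, giving 3 matches.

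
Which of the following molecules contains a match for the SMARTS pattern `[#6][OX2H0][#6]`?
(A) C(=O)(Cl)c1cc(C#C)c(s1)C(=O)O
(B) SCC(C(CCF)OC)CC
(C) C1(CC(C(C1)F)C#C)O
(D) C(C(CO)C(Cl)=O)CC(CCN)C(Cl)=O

[#6][OX2H0][#6] describes an aliphatic oxygen bridging two carbons with no H on the oxygen (an ether).
(A) has a carboxylic acid group (-C(=O)OH) but the -OH oxygen has H1; the =O is OX1, not OX2.
(B) contains a methoxy ether (-OCH3), which satisfies every atom and bond constraint.
(C) has a hydroxyl group (-OH) but the oxygen has H1, not H0 bridging two carbons.
(D) has a hydroxyl group (-OH) but the oxygen has H1, not H0 bridging two carbons.
So the answer is (B).

B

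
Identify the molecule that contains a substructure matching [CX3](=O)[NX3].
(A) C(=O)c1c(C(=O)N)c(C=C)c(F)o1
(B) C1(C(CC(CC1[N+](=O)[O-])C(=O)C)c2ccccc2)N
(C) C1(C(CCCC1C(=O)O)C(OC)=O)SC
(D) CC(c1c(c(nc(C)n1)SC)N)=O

A

[CX3](=O)[NX3] describes a carbonyl carbon bonded to a trivalent nitrogen (an amide).
(A) contains a primary amide (-C(=O)NH2), which satisfies every atom and bond constraint.
(B) has a primary amino group (-NH2) but the -NH2 is not attached to a carbonyl carbon.
(C) has a methyl-ester group (-C(=O)OCH3) but the carbonyl is bonded to O, not to an NX3 nitrogen.
(D) has a primary amino group (-NH2) but the -NH2 is not attached to a carbonyl carbon.
So the answer is (A).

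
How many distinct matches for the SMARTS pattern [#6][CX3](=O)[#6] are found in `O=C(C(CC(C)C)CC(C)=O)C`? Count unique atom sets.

[#6][CX3](=O)[#6] is the SMARTS for a ketone: a carbonyl carbon (no H) flanked by two carbons.
The molecule carries 2 separate instances of an acetyl/ketone group (-C(=O)CH3) meeting every constraint; each maps to a distinct set of atoms, giving 2 matches.

2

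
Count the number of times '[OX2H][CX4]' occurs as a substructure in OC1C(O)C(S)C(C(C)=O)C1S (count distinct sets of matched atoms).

[OX2H][CX4] is the SMARTS for an aliphatic alcohol: a hydroxyl oxygen bound to an sp3 (X4) carbon.
The molecule carries 2 separate instances of a hydroxyl group (-OH) meeting every constraint; each maps to a distinct set of atoms, giving 2 matches.

2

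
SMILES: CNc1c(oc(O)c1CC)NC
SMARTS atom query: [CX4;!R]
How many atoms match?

Check the 12 heavy atoms by environment: 1× o (aromatic, X2, in 5-ring) → no; 4× c (aromatic, X3, in 5-ring) → no; 4× C (X4, acyclic) → match; 2× N (X3, acyclic) → no; 1× O (X2, acyclic) → no.
That gives 4 matching atoms.

4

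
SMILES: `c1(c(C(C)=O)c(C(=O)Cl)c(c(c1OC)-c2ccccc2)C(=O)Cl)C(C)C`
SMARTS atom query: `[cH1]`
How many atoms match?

5

The query [cH1] means: aromatic carbon bearing exactly one hydrogen.
Check the 26 heavy atoms by environment: 7× c (aromatic, H0) → no; 3× C (H0) → no; 4× O (H0) → no; 2× Cl (H0) → no; 1× C (H1) → no; 4× C (H3) → no; 5× c (aromatic, H1) → match.
That gives 5 matching atoms.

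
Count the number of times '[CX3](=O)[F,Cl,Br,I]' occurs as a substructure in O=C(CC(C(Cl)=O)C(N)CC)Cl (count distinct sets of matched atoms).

[CX3](=O)[F,Cl,Br,I] is the SMARTS for an acyl halide: a carbonyl carbon bonded to a halogen.
The molecule carries 2 separate instances of an acyl chloride (-C(=O)Cl) meeting every constraint; each maps to a distinct set of atoms, giving 2 matches.

2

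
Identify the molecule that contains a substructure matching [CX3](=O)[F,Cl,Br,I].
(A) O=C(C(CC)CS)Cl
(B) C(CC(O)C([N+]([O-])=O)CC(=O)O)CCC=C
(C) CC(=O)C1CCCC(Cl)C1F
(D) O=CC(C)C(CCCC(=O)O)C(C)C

A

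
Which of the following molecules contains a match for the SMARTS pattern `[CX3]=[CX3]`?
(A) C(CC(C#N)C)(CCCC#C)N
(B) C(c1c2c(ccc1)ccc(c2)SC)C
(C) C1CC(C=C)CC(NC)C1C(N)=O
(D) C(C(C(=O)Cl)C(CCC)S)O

C

[CX3]=[CX3] describes a non-aromatic C=C double bond between two sp2 carbons (an alkene).
(A) has an ethynyl group (-C#CH) but the C-C bond is a triple bond, not a double bond.
(B) has an ethyl group (-CH2CH3) but its C-C bond is a single bond between CX4 carbons, not CX3=CX3.
(C) contains a vinyl group (-CH=CH2), which satisfies every atom and bond constraint.
(D) has an ethyl group (-CH2CH3) but its C-C bond is a single bond between CX4 carbons, not CX3=CX3.
So the answer is (C).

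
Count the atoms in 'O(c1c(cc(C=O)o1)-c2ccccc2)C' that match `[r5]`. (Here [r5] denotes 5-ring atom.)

5

Check the 15 heavy atoms by environment: 1× o (aromatic, in 5-ring) → match; 4× c (aromatic, in 5-ring) → match; 6× c (aromatic, in 6-ring) → no; 2× O (acyclic) → no; 2× C (acyclic) → no.
Summing the matching environments: 1 + 4 = 5 matching atoms.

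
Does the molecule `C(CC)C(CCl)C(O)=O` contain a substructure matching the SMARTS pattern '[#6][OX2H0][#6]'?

The pattern [#6][OX2H0][#6] describes an aliphatic oxygen bridging two carbons with no H on the oxygen — an ether.
The closest candidate here is a carboxylic acid group (-C(=O)OH), but the -OH oxygen has H1; the =O is OX1, not OX2. No other fragment satisfies the full query, so there is no match.

No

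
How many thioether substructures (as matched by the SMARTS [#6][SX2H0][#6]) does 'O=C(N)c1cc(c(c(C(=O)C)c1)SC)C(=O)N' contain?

[#6][SX2H0][#6] is the SMARTS for a thioether: an aliphatic sulfur bridging two carbons with no H on the sulfur.
Exactly one fragment in the molecule meets all constraints, giving 1 match.

1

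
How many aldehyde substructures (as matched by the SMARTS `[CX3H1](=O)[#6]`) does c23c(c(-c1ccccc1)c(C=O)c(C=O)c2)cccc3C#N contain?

2

[CX3H1](=O)[#6] is the SMARTS for an aldehyde: an sp2 carbon with one H, double-bonded to O and single-bonded to carbon.
The molecule carries 2 separate instances of an aldehyde (-CHO) meeting every constraint; each maps to a distinct set of atoms, giving 2 matches.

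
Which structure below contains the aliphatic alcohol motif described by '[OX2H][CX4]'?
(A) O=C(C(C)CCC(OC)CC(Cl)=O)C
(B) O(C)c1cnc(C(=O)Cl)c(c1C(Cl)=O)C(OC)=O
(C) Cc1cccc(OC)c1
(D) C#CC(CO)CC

D

[OX2H][CX4] describes a hydroxyl oxygen bound to an sp3 (X4) carbon (an aliphatic alcohol).
(A) has a methoxy ether (-OCH3) but the oxygen has H0 (ether), not H1.
(B) has a methoxy ether (-OCH3) but the oxygen has H0 (ether), not H1.
(C) has a methoxy ether (-OCH3) but the oxygen has H0 (ether), not H1.
(D) contains a hydroxyl group (-OH), which satisfies every atom and bond constraint.
So the answer is (D).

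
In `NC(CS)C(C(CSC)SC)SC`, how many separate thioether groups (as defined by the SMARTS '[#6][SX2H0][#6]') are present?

3

[#6][SX2H0][#6] is the SMARTS for a thioether: an aliphatic sulfur bridging two carbons with no H on the sulfur.
The molecule carries 3 separate instances of a methylthio ether (-SCH3) meeting every constraint; each maps to a distinct set of atoms, giving 3 matches.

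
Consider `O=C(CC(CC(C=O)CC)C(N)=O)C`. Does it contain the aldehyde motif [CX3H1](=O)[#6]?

Yes

The pattern [CX3H1](=O)[#6] describes an sp2 carbon with one H, double-bonded to O and single-bonded to carbon — an aldehyde.
The molecule carries an aldehyde (-CHO), whose atoms satisfy every constraint of the query, so the pattern matches.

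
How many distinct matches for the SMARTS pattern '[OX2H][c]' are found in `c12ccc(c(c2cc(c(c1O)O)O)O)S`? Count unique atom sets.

4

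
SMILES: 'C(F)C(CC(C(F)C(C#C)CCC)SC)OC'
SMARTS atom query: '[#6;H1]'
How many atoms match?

5

The query [#6;H1] means: any carbon bearing exactly one hydrogen.
Check the 17 heavy atoms by environment: 4× C (H2) → no; 5× C (H1) → match; 1× C (H0) → no; 1× S (H0) → no; 3× C (H3) → no; 2× F (H0) → no; 1× O (H0) → no.
That gives 5 matching atoms.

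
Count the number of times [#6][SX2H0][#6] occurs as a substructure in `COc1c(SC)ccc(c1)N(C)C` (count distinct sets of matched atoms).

1

[#6][SX2H0][#6] is the SMARTS for a thioether: an aliphatic sulfur bridging two carbons with no H on the sulfur.
Exactly one fragment in the molecule meets all constraints, giving 1 match.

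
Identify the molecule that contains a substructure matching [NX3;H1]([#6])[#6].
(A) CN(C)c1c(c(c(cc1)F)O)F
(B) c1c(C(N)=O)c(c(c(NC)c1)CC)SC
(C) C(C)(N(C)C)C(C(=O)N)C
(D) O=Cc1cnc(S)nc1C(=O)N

[NX3;H1]([#6])[#6] describes a trivalent nitrogen with one H, bonded to two carbons (a secondary amine).
(A) has a dimethylamino group (-N(CH3)2) but the nitrogen has H0, not H1.
(B) contains an N-methylamino group (-NHCH3), which satisfies every atom and bond constraint.
(C) has a primary amide (-C(=O)NH2) but the -C(=O)NH2 nitrogen has H2, not H1.
(D) has a primary amide (-C(=O)NH2) but the -C(=O)NH2 nitrogen has H2, not H1.
So the answer is (B).

B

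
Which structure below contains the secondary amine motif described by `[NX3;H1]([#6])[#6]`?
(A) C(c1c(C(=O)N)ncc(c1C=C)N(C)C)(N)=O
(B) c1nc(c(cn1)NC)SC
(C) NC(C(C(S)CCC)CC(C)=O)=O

B

[NX3;H1]([#6])[#6] describes a trivalent nitrogen with one H, bonded to two carbons (a secondary amine).
(A) has a primary amide (-C(=O)NH2) but the -C(=O)NH2 nitrogen has H2, not H1.
(B) contains an N-methylamino group (-NHCH3), which satisfies every atom and bond constraint.
(C) has a primary amide (-C(=O)NH2) but the -C(=O)NH2 nitrogen has H2, not H1.
So the answer is (B).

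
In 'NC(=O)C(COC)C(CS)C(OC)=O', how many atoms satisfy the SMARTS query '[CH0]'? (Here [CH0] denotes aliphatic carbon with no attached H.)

2

The query [CH0] means: aliphatic carbon with no attached hydrogen.
Check the 14 heavy atoms by environment: 2× C (H2) → no; 2× C (H1) → no; 1× S (H1) → no; 2× C (H0) → match; 4× O (H0) → no; 2× C (H3) → no; 1× N (H2) → no.
That gives 2 matching atoms.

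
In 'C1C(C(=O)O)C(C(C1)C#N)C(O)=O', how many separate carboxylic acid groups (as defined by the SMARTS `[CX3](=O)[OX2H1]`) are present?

2

[CX3](=O)[OX2H1] is the SMARTS for a carboxylic acid: an sp2 carbon double-bonded to O and single-bonded to an -OH oxygen.
The molecule carries 2 separate instances of a carboxylic acid group (-C(=O)OH) meeting every constraint; each maps to a distinct set of atoms, giving 2 matches.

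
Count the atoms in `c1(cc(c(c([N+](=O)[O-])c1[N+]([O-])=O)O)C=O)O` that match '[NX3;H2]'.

0

The query [NX3;H2] means: aliphatic N with 3 total connections, two of them H — an -NH2 nitrogen (amine or amide).
Check the 16 heavy atoms by environment: 1× c (aromatic, H1, X3) → no; 5× c (aromatic, H0, X3) → no; 2× O (H1, X2) → no; 2× N (charge +1, H0, X3) → no; 2× O (charge -1, H0, X1) → no; 3× O (H0, X1) → no; 1× C (H1, X3) → no.
No environment satisfies the query, so 0 matching atoms.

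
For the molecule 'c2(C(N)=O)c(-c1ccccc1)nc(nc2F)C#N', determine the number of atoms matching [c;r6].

10

The query [c;r6] means: aromatic carbon that belongs to a six-membered ring.
Check the 18 heavy atoms by environment: 2× n (aromatic, in 6-ring) → no; 10× c (aromatic, in 6-ring) → match; 2× C (acyclic) → no; 2× N (acyclic) → no; 1× F (acyclic) → no; 1× O (acyclic) → no.
That gives 10 matching atoms.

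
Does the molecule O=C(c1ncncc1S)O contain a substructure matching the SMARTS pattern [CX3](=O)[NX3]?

The pattern [CX3](=O)[NX3] describes a carbonyl carbon bonded to a trivalent nitrogen — an amide.
The closest candidate here is a carboxylic acid group (-C(=O)OH), but the carbonyl is bonded to O, not to an NX3 nitrogen. No other fragment satisfies the full query, so there is no match.

No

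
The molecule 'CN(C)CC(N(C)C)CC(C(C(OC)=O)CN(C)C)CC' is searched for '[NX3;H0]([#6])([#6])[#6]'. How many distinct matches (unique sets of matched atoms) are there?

3

[NX3;H0]([#6])([#6])[#6] is the SMARTS for a tertiary amine: a trivalent nitrogen with no H, bonded to three carbons.
The molecule carries 3 separate instances of a dimethylamino group (-N(CH3)2) meeting every constraint; each maps to a distinct set of atoms, giving 3 matches.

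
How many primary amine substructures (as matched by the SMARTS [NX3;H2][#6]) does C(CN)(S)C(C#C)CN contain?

[NX3;H2][#6] is the SMARTS for a primary amine: a trivalent nitrogen with two H attached to carbon.
The molecule carries 2 separate instances of a primary amino group (-NH2) meeting every constraint; each maps to a distinct set of atoms, giving 2 matches.

2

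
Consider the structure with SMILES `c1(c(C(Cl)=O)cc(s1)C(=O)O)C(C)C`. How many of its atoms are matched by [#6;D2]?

1

The query [#6;D2] means: any carbon bonded to exactly two heavy atoms.
Check the 14 heavy atoms by environment: 1× s (aromatic, D2) → no; 3× c (aromatic, D3) → no; 1× c (aromatic, D2) → match; 3× C (D3) → no; 3× O (D1) → no; 1× Cl (D1) → no; 2× C (D1) → no.
That gives 1 matching atom.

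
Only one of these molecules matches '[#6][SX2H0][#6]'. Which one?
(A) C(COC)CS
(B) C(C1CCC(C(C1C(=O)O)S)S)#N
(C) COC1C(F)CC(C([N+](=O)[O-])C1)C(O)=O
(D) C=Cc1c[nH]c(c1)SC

D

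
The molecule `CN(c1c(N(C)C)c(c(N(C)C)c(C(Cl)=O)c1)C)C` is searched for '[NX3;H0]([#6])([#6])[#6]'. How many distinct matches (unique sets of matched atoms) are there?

[NX3;H0]([#6])([#6])[#6] is the SMARTS for a tertiary amine: a trivalent nitrogen with no H, bonded to three carbons.
The molecule carries 3 separate instances of a dimethylamino group (-N(CH3)2) meeting every constraint; each maps to a distinct set of atoms, giving 3 matches.

3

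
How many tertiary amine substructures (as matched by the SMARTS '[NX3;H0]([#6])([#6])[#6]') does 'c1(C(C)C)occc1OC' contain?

[NX3;H0]([#6])([#6])[#6] is the SMARTS for a tertiary amine: a trivalent nitrogen with no H, bonded to three carbons.
No fragment in the molecule satisfies every constraint, giving 0 matches.

0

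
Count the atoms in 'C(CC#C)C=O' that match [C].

The query [C] means: uppercase C matches aliphatic (non-aromatic) carbon only.
Check the 6 heavy atoms by environment: 5× C → match; 1× O → no.
That gives 5 matching atoms.

5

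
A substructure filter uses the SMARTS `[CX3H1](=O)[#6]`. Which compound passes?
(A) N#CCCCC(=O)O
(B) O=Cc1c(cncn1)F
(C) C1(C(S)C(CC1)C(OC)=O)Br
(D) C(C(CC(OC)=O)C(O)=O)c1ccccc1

B

[CX3H1](=O)[#6] describes an sp2 carbon with one H, double-bonded to O and single-bonded to carbon (an aldehyde).
(A) has a carboxylic acid group (-C(=O)OH) but the carbonyl carbon has H0 and is bonded to O, not H1.
(B) contains an aldehyde (-CHO), which satisfies every atom and bond constraint.
(C) has a methyl-ester group (-C(=O)OCH3) but the carbonyl carbon has H0, not H1.
(D) has a methyl-ester group (-C(=O)OCH3) but the carbonyl carbon has H0, not H1.
So the answer is (B).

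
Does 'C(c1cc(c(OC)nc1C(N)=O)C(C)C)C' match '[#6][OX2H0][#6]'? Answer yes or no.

Yes

The pattern [#6][OX2H0][#6] describes an aliphatic oxygen bridging two carbons with no H on the oxygen — an ether.
The molecule carries a methoxy ether (-OCH3), whose atoms satisfy every constraint of the query, so the pattern matches.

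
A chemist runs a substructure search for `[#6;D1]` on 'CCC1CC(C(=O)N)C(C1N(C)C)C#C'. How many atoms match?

4

The query [#6;D1] means: carbon bonded to exactly one heavy atom.
Check the 15 heavy atoms by environment: 5× C (D3) → no; 3× C (D2) → no; 4× C (D1) → match; 1× N (D3) → no; 1× O (D1) → no; 1× N (D1) → no.
That gives 4 matching atoms.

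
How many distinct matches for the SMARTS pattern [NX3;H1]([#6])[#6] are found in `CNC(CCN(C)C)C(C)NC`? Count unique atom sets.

2

[NX3;H1]([#6])[#6] is the SMARTS for a secondary amine: a trivalent nitrogen with one H, bonded to two carbons.
The molecule carries 2 separate instances of an N-methylamino group (-NHCH3) meeting every constraint; each maps to a distinct set of atoms, giving 2 matches.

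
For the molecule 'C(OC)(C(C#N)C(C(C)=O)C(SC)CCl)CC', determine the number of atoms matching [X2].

The query [X2] means: any atom with exactly two total connections (bonds + H).
Check the 17 heavy atoms by environment: 10× C (X4) → no; 1× C (X3) → no; 1× O (X1) → no; 1× O (X2) → match; 1× C (X2) → match; 1× N (X1) → no; 1× S (X2) → match; 1× Cl (X1) → no.
Summing the matching environments: 1 + 1 + 1 = 3 matching atoms.

3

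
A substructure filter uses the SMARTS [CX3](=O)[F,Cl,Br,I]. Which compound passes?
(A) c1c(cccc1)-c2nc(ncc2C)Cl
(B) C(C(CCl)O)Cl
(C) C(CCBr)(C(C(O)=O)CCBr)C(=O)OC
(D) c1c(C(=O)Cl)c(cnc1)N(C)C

[CX3](=O)[F,Cl,Br,I] describes a carbonyl carbon bonded to a halogen (an acyl halide).
(A) has a chloro substituent but the Cl is not on a carbonyl carbon.
(B) has a chloro substituent but the Cl is not on a carbonyl carbon.
(C) has a methyl-ester group (-C(=O)OCH3) but the carbonyl is bonded to -O-C, not to a halogen.
(D) contains an acyl chloride (-C(=O)Cl), which satisfies every atom and bond constraint.
So the answer is (D).

D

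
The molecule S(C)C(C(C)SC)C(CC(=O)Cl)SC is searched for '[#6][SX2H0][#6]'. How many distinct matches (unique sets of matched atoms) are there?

[#6][SX2H0][#6] is the SMARTS for a thioether: an aliphatic sulfur bridging two carbons with no H on the sulfur.
The molecule carries 3 separate instances of a methylthio ether (-SCH3) meeting every constraint; each maps to a distinct set of atoms, giving 3 matches.

3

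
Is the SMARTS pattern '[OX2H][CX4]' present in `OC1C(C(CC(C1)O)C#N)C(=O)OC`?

The pattern [OX2H][CX4] describes a hydroxyl oxygen bound to an sp3 (X4) carbon — an aliphatic alcohol.
The molecule carries a hydroxyl group (-OH), whose atoms satisfy every constraint of the query, so the pattern matches.

Yes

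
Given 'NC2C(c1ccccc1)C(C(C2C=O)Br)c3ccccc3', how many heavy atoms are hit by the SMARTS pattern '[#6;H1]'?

Check the 21 heavy atoms by environment: 6× C (H1) → match; 2× c (aromatic, H0) → no; 10× c (aromatic, H1) → match; 1× Br (H0) → no; 1× N (H2) → no; 1× O (H0) → no.
Summing the matching environments: 6 + 10 = 16 matching atoms.

16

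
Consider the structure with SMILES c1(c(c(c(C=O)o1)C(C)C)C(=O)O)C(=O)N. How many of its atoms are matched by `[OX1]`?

3

The query [OX1] means: aliphatic oxygen with one total connection — typically a carbonyl =O or an oxide.
Check the 16 heavy atoms by environment: 1× o (aromatic, X2) → no; 4× c (aromatic, X3) → no; 3× C (X4) → no; 3× C (X3) → no; 3× O (X1) → match; 1× N (X3) → no; 1× O (X2) → no.
That gives 3 matching atoms.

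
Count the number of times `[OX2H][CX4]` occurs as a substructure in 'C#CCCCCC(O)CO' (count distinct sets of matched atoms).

[OX2H][CX4] is the SMARTS for an aliphatic alcohol: a hydroxyl oxygen bound to an sp3 (X4) carbon.
The molecule carries 2 separate instances of a hydroxyl group (-OH) meeting every constraint; each maps to a distinct set of atoms, giving 2 matches.

2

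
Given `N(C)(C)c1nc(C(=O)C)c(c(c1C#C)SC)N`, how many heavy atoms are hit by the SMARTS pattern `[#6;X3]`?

6

The query [#6;X3] means: any carbon (aromatic or not) with three total connections.
Check the 17 heavy atoms by environment: 1× n (aromatic, X2) → no; 5× c (aromatic, X3) → match; 2× N (X3) → no; 1× S (X2) → no; 4× C (X4) → no; 2× C (X2) → no; 1× C (X3) → match; 1× O (X1) → no.
Summing the matching environments: 5 + 1 = 6 matching atoms.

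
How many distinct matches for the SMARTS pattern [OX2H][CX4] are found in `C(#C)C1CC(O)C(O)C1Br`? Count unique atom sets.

2

[OX2H][CX4] is the SMARTS for an aliphatic alcohol: a hydroxyl oxygen bound to an sp3 (X4) carbon.
The molecule carries 2 separate instances of a hydroxyl group (-OH) meeting every constraint; each maps to a distinct set of atoms, giving 2 matches.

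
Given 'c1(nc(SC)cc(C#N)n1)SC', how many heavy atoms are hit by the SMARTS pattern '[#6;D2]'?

2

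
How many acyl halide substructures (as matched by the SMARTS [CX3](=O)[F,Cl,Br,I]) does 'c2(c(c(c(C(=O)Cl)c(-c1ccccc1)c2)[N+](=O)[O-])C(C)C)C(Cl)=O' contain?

2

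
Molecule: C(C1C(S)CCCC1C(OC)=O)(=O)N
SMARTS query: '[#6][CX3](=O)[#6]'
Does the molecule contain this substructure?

The pattern [#6][CX3](=O)[#6] describes a carbonyl carbon (no H) flanked by two carbons — a ketone.
The closest candidate here is a methyl-ester group (-C(=O)OCH3), but one neighbour of the carbonyl carbon is O, not C. No other fragment satisfies the full query, so there is no match.

No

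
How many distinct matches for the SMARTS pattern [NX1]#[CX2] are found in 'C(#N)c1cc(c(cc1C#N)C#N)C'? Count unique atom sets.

[NX1]#[CX2] is the SMARTS for a nitrile: a nitrogen triple-bonded to a two-connected carbon.
The molecule carries 3 separate instances of a nitrile (-C#N) meeting every constraint; each maps to a distinct set of atoms, giving 3 matches.

3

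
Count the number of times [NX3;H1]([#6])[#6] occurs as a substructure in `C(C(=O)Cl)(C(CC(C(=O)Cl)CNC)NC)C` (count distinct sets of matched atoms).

2

[NX3;H1]([#6])[#6] is the SMARTS for a secondary amine: a trivalent nitrogen with one H, bonded to two carbons.
The molecule carries 2 separate instances of an N-methylamino group (-NHCH3) meeting every constraint; each maps to a distinct set of atoms, giving 2 matches.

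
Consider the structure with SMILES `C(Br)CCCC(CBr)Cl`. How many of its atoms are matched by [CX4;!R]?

The query [CX4;!R] means: aliphatic carbon with four total connections, not in a ring.
Check the 9 heavy atoms by environment: 6× C (X4, acyclic) → match; 1× Cl (X1, acyclic) → no; 2× Br (X1, acyclic) → no.
That gives 6 matching atoms.

6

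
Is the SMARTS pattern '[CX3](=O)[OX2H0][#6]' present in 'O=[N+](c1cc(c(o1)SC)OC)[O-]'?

The pattern [CX3](=O)[OX2H0][#6] describes a carbonyl carbon bonded to an oxygen that is itself bonded to carbon (no H on that O) — an ester.
The closest candidate here is a methoxy ether (-OCH3), but the ether oxygen is not adjacent to a C=O carbon. No other fragment satisfies the full query, so there is no match.

No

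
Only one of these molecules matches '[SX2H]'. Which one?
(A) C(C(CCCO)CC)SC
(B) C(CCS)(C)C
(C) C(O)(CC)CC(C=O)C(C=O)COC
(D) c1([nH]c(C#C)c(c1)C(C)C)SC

[SX2H] describes an aliphatic sulfur with two connections, one being H (a thiol).
(A) has a methylthio ether (-SCH3) but the sulfur has H0 (bonded to two carbons), not H1.
(B) contains a thiol (-SH), which satisfies every atom and bond constraint.
(C) has a hydroxyl group (-OH) but it is an -OH, not an -SH.
(D) has a methylthio ether (-SCH3) but the sulfur has H0 (bonded to two carbons), not H1.
So the answer is (B).

B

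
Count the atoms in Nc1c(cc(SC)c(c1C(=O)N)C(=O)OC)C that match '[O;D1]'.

The query [O;D1] means: aliphatic oxygen bonded to exactly one heavy atom.
Check the 17 heavy atoms by environment: 5× c (aromatic, D3) → no; 1× c (aromatic, D2) → no; 1× S (D2) → no; 3× C (D1) → no; 2× N (D1) → no; 2× C (D3) → no; 2× O (D1) → match; 1× O (D2) → no.
That gives 2 matching atoms.

2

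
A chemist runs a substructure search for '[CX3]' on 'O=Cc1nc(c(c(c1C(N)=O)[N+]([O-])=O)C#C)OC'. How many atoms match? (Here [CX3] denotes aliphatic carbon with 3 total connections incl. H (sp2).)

2

The query [CX3] means: C with X3: aliphatic carbon with exactly 3 total connections.
Check the 18 heavy atoms by environment: 1× n (aromatic, X2) → no; 5× c (aromatic, X3) → no; 2× C (X3) → match; 3× O (X1) → no; 1× N (X3) → no; 2× C (X2) → no; 1× O (X2) → no; 1× C (X4) → no; 1× N (charge +1, X3) → no; 1× O (charge -1, X1) → no.
That gives 2 matching atoms.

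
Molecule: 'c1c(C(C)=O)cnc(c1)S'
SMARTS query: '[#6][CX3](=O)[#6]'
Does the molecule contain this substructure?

The pattern [#6][CX3](=O)[#6] describes a carbonyl carbon (no H) flanked by two carbons — a ketone.
The molecule carries an acetyl/ketone group (-C(=O)CH3), whose atoms satisfy every constraint of the query, so the pattern matches.

Yes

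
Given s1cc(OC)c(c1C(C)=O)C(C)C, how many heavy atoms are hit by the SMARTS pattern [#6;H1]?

2

The query [#6;H1] means: any carbon bearing exactly one hydrogen.
Check the 13 heavy atoms by environment: 1× s (aromatic, H0) → no; 3× c (aromatic, H0) → no; 1× c (aromatic, H1) → match; 2× O (H0) → no; 4× C (H3) → no; 1× C (H1) → match; 1× C (H0) → no.
Summing the matching environments: 1 + 1 = 2 matching atoms.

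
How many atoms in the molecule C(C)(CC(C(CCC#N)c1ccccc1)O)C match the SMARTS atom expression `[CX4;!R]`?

The query [CX4;!R] means: aliphatic carbon with four total connections, not in a ring.
Check the 17 heavy atoms by environment: 8× C (X4, acyclic) → match; 1× O (X2, acyclic) → no; 6× c (aromatic, X3, in 6-ring) → no; 1× C (X2, acyclic) → no; 1× N (X1, acyclic) → no.
That gives 8 matching atoms.

8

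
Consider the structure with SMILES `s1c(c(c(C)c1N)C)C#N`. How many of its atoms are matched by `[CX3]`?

0

The query [CX3] means: C with X3: aliphatic carbon with exactly 3 total connections.
Check the 10 heavy atoms by environment: 1× s (aromatic, X2) → no; 4× c (aromatic, X3) → no; 1× N (X3) → no; 2× C (X4) → no; 1× C (X2) → no; 1× N (X1) → no.
No environment satisfies the query, so 0 matching atoms.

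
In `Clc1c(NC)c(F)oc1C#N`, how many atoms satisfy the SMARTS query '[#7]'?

2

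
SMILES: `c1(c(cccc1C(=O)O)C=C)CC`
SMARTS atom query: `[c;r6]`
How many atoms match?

6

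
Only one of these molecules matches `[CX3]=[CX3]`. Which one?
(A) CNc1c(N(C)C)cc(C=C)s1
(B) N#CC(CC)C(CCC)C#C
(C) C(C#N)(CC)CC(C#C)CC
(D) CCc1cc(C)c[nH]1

A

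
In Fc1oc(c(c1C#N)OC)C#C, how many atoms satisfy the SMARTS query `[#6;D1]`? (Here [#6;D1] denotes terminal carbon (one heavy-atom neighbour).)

2

The query [#6;D1] means: carbon bonded to exactly one heavy atom.
Check the 12 heavy atoms by environment: 1× o (aromatic, D2) → no; 4× c (aromatic, D3) → no; 1× O (D2) → no; 2× C (D1) → match; 2× C (D2) → no; 1× F (D1) → no; 1× N (D1) → no.
That gives 2 matching atoms.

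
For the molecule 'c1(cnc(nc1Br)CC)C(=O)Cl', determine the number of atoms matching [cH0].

Check the 12 heavy atoms by environment: 2× n (aromatic, H0) → no; 3× c (aromatic, H0) → match; 1× c (aromatic, H1) → no; 1× C (H0) → no; 1× O (H0) → no; 1× Cl (H0) → no; 1× Br (H0) → no; 1× C (H2) → no; 1× C (H3) → no.
That gives 3 matching atoms.

3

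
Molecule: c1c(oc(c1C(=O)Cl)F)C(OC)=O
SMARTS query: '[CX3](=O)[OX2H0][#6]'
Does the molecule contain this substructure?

Yes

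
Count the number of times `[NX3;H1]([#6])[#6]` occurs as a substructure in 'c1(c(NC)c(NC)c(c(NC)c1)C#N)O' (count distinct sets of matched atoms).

3

[NX3;H1]([#6])[#6] is the SMARTS for a secondary amine: a trivalent nitrogen with one H, bonded to two carbons.
The molecule carries 3 separate instances of an N-methylamino group (-NHCH3) meeting every constraint; each maps to a distinct set of atoms, giving 3 matches.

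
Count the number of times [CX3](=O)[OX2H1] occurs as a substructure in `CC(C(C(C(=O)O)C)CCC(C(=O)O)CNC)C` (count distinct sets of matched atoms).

[CX3](=O)[OX2H1] is the SMARTS for a carboxylic acid: an sp2 carbon double-bonded to O and single-bonded to an -OH oxygen.
The molecule carries 2 separate instances of a carboxylic acid group (-C(=O)OH) meeting every constraint; each maps to a distinct set of atoms, giving 2 matches.

2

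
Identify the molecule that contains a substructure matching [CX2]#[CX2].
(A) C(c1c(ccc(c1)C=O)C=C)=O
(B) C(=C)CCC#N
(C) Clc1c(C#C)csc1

C

[CX2]#[CX2] describes a carbon-carbon triple bond (an alkyne).
(A) has a vinyl group (-CH=CH2) but the C=C is a double bond; both carbons are CX3, not CX2.
(B) has a nitrile (-C#N) but the triple bond is C#N, not C#C.
(C) contains an ethynyl group (-C#CH), which satisfies every atom and bond constraint.
So the answer is (C).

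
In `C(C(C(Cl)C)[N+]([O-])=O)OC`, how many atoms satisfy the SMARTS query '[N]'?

1

The query [N] means: uppercase N matches aliphatic (non-aromatic) nitrogen only.
Check the 10 heavy atoms by environment: 5× C → no; 1× Cl → no; 2× O → no; 1× N (charge +1) → match; 1× O (charge -1) → no.
That gives 1 matching atom.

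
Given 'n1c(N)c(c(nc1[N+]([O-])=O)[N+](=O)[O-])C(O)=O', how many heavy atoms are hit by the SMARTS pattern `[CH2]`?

The query [CH2] means: aliphatic carbon with exactly two hydrogens.
Check the 16 heavy atoms by environment: 2× n (aromatic, H0) → no; 4× c (aromatic, H0) → no; 1× C (H0) → no; 3× O (H0) → no; 1× O (H1) → no; 1× N (H2) → no; 2× N (charge +1, H0) → no; 2× O (charge -1, H0) → no.
No environment satisfies the query, so 0 matching atoms.

0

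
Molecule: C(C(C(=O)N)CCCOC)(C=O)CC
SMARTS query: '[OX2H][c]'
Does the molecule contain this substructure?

No

The pattern [OX2H][c] describes a hydroxyl oxygen attached to an aromatic carbon — a phenol.
The closest candidate here is a methoxy ether (-OCH3), but the oxygen has H0, not H1. No other fragment satisfies the full query, so there is no match.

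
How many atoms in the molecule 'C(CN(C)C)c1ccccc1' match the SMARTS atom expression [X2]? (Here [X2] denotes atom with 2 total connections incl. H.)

0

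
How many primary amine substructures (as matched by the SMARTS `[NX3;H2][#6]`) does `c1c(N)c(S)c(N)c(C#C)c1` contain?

2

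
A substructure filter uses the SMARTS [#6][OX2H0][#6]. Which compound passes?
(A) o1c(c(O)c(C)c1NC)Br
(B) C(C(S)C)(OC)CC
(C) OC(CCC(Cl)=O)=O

[#6][OX2H0][#6] describes an aliphatic oxygen bridging two carbons with no H on the oxygen (an ether).
(A) has a hydroxyl group (-OH) but the oxygen has H1, not H0 bridging two carbons.
(B) contains a methoxy ether (-OCH3), which satisfies every atom and bond constraint.
(C) has a carboxylic acid group (-C(=O)OH) but the -OH oxygen has H1; the =O is OX1, not OX2.
So the answer is (B).

B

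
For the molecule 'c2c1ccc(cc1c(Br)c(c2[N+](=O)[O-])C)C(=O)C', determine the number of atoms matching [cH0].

6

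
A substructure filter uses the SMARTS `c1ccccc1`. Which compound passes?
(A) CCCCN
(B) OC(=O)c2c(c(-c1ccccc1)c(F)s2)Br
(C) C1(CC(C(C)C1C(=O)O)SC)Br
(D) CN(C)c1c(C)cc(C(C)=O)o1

c1ccccc1 describes six aromatic carbons in a ring (a benzene ring).
(A) has a methyl group (-CH3) but no six-membered all-carbon aromatic ring is present.
(B) contains a phenyl ring, which satisfies every atom and bond constraint.
(C) has a methyl group (-CH3) but no six-membered all-carbon aromatic ring is present.
(D) has a methyl group (-CH3) but no six-membered all-carbon aromatic ring is present.
So the answer is (B).

B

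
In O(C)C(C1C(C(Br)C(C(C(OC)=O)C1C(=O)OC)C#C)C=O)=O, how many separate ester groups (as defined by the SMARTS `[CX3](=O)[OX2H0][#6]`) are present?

3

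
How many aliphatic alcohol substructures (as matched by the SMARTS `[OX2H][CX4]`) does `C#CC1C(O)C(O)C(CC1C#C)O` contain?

[OX2H][CX4] is the SMARTS for an aliphatic alcohol: a hydroxyl oxygen bound to an sp3 (X4) carbon.
The molecule carries 3 separate instances of a hydroxyl group (-OH) meeting every constraint; each maps to a distinct set of atoms, giving 3 matches.

3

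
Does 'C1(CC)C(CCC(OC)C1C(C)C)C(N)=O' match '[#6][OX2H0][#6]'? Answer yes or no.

Yes

The pattern [#6][OX2H0][#6] describes an aliphatic oxygen bridging two carbons with no H on the oxygen — an ether.
The molecule carries a methoxy ether (-OCH3), whose atoms satisfy every constraint of the query, so the pattern matches.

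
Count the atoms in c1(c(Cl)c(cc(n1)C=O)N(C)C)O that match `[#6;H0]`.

4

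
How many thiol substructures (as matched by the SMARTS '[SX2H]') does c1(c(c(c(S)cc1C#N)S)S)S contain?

4

[SX2H] is the SMARTS for a thiol: an aliphatic sulfur with two connections, one being H.
The molecule carries 4 separate instances of a thiol (-SH) meeting every constraint; each maps to a distinct set of atoms, giving 4 matches.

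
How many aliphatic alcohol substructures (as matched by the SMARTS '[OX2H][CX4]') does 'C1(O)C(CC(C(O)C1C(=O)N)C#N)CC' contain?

[OX2H][CX4] is the SMARTS for an aliphatic alcohol: a hydroxyl oxygen bound to an sp3 (X4) carbon.
The molecule carries 2 separate instances of a hydroxyl group (-OH) meeting every constraint; each maps to a distinct set of atoms, giving 2 matches.

2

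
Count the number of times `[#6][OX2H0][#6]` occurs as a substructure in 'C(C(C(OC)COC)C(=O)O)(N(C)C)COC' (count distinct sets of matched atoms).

3

[#6][OX2H0][#6] is the SMARTS for an ether: an aliphatic oxygen bridging two carbons with no H on the oxygen.
The molecule carries 3 separate instances of a methoxy ether (-OCH3) meeting every constraint; each maps to a distinct set of atoms, giving 3 matches.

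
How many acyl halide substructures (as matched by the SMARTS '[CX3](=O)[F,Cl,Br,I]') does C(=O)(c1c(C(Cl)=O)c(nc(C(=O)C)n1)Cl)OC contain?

[CX3](=O)[F,Cl,Br,I] is the SMARTS for an acyl halide: a carbonyl carbon bonded to a halogen.
Exactly one fragment in the molecule meets all constraints, giving 1 match.

1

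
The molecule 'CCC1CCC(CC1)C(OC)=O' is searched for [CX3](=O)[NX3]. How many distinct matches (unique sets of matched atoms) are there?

0

[CX3](=O)[NX3] is the SMARTS for an amide: a carbonyl carbon bonded to a trivalent nitrogen.
The molecule has a methyl-ester group (-C(=O)OCH3), but the carbonyl is bonded to O, not to an NX3 nitrogen; nothing else fits, so there are 0 matches.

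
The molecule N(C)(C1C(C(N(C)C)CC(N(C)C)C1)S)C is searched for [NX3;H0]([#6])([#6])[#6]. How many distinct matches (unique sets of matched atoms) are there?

3

[NX3;H0]([#6])([#6])[#6] is the SMARTS for a tertiary amine: a trivalent nitrogen with no H, bonded to three carbons.
The molecule carries 3 separate instances of a dimethylamino group (-N(CH3)2) meeting every constraint; each maps to a distinct set of atoms, giving 3 matches.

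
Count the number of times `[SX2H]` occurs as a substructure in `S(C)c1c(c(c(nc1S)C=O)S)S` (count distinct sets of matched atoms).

3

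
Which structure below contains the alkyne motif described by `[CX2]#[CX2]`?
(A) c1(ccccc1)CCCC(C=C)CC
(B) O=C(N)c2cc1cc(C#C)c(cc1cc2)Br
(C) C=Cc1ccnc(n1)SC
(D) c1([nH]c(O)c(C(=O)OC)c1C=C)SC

B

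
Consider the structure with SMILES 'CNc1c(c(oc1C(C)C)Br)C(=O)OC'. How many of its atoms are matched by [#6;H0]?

5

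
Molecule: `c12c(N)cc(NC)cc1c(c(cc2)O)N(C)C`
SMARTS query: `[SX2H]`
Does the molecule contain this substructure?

No

The pattern [SX2H] describes an aliphatic sulfur with two connections, one being H — a thiol.
The closest candidate here is a hydroxyl group (-OH), but it is an -OH, not an -SH. No other fragment satisfies the full query, so there is no match.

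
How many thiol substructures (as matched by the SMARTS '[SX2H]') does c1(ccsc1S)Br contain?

1

[SX2H] is the SMARTS for a thiol: an aliphatic sulfur with two connections, one being H.
Exactly one fragment in the molecule meets all constraints, giving 1 match.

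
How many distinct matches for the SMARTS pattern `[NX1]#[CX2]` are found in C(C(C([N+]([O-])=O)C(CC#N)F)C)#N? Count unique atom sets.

2

[NX1]#[CX2] is the SMARTS for a nitrile: a nitrogen triple-bonded to a two-connected carbon.
The molecule carries 2 separate instances of a nitrile (-C#N) meeting every constraint; each maps to a distinct set of atoms, giving 2 matches.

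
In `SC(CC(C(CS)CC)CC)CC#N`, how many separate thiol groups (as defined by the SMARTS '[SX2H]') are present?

2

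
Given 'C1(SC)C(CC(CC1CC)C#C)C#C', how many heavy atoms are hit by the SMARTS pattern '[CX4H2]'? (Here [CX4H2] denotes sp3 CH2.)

3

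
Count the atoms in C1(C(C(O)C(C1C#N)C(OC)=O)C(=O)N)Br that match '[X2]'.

3

The query [X2] means: any atom with exactly two total connections (bonds + H).
Check the 16 heavy atoms by environment: 6× C (X4) → no; 1× C (X2) → match; 1× N (X1) → no; 1× Br (X1) → no; 2× C (X3) → no; 2× O (X1) → no; 1× N (X3) → no; 2× O (X2) → match.
Summing the matching environments: 1 + 2 = 3 matching atoms.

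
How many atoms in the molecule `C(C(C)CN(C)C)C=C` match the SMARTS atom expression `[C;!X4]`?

2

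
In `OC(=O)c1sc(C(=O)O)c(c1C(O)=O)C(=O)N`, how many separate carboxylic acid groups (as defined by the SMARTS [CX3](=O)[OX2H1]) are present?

3

[CX3](=O)[OX2H1] is the SMARTS for a carboxylic acid: an sp2 carbon double-bonded to O and single-bonded to an -OH oxygen.
The molecule carries 3 separate instances of a carboxylic acid group (-C(=O)OH) meeting every constraint; each maps to a distinct set of atoms, giving 3 matches.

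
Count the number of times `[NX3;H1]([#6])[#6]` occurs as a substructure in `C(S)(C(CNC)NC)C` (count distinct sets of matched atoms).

2

[NX3;H1]([#6])[#6] is the SMARTS for a secondary amine: a trivalent nitrogen with one H, bonded to two carbons.
The molecule carries 2 separate instances of an N-methylamino group (-NHCH3) meeting every constraint; each maps to a distinct set of atoms, giving 2 matches.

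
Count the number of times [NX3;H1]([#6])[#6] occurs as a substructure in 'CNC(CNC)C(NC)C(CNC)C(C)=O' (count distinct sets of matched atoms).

4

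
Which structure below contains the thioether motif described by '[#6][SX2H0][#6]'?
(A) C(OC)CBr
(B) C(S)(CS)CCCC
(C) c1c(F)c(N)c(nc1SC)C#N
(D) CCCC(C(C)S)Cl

[#6][SX2H0][#6] describes an aliphatic sulfur bridging two carbons with no H on the sulfur (a thioether).
(A) has a methoxy ether (-OCH3) but the bridging atom is O, not S.
(B) has a thiol (-SH) but the sulfur has H1, not H0 bridging two carbons.
(C) contains a methylthio ether (-SCH3), which satisfies every atom and bond constraint.
(D) has a thiol (-SH) but the sulfur has H1, not H0 bridging two carbons.
So the answer is (C).

C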